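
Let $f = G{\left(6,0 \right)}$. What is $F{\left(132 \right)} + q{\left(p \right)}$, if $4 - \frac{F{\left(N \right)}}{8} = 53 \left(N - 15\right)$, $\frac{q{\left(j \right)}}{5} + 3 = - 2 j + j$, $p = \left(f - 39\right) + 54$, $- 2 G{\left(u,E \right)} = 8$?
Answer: $-49646$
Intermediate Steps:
$G{\left(u,E \right)} = -4$ ($G{\left(u,E \right)} = \left(- \frac{1}{2}\right) 8 = -4$)
$f = -4$
$p = 11$ ($p = \left(-4 - 39\right) + 54 = -43 + 54 = 11$)
$q{\left(j \right)} = -15 - 5 j$ ($q{\left(j \right)} = -15 + 5 \left(- 2 j + j\right) = -15 + 5 \left(- j\right) = -15 - 5 j$)
$F{\left(N \right)} = 6392 - 424 N$ ($F{\left(N \right)} = 32 - 8 \cdot 53 \left(N - 15\right) = 32 - 8 \cdot 53 \left(-15 + N\right) = 32 - 8 \left(-795 + 53 N\right) = 32 - \left(-6360 + 424 N\right) = 6392 - 424 N$)
$F{\left(132 \right)} + q{\left(p \right)} = \left(6392 - 55968\right) - 70 = -49576 - 70 = -49646$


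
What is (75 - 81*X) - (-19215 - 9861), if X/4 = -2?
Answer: 29799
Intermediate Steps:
X = -8 (X = 4*(-2) = -8)
(75 - 81*X) - (-19215 - 9861) = (75 - 81*(-8)) - (-19215 - 9861) = (75 + 648) - 1*(-29076) = 723 + 29076 = 29799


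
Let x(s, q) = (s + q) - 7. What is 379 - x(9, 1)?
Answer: 376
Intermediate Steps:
x(s, q) = -7 + q + s (x(s, q) = (q + s) - 7 = -7 + q + s)
379 - x(9, 1) = 379 - (-7 + 1 + 9) = 379 - 1*3 = 379 - 3 = 376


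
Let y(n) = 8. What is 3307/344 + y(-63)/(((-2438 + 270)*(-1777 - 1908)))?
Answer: 3302486289/343530440 ≈ 9.6134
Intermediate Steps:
3307/344 + y(-63)/(((-2438 + 270)*(-1777 - 1908))) = 3307/344 + 8/(((-2438 + 270)*(-1777 - 1908))) = 3307*(1/344) + 8/((-2168*(-3685))) = 3307/344 + 8/7989080 = 3307/344 + 8*(1/7989080) = 3307/344 + 1/998635 = 3302486289/343530440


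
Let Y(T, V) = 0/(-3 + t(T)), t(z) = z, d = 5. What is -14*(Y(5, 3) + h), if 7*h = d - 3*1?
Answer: -4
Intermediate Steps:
Y(T, V) = 0 (Y(T, V) = 0/(-3 + T) = 0)
h = 2/7 (h = (5 - 3*1)/7 = (5 - 3)/7 = (⅐)*2 = 2/7 ≈ 0.28571)
-14*(Y(5, 3) + h) = -14*(0 + 2/7) = -14*2/7 = -4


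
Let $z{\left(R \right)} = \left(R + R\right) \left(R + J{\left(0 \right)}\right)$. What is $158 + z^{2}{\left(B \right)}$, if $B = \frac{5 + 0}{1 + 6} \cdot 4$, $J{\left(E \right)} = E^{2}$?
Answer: $\frac{1019358}{2401} \approx 424.56$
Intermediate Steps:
$B = \frac{20}{7}$ ($B = \frac{5}{7} \cdot 4 = \frac{20}{7} \approx 2.8571$)
$z{\left(R \right)} = 2 R^{2}$ ($z{\left(R \right)} = \left(R + R\right) \left(R + 0^{2}\right) = 2 R \left(R + 0\right) = 2 R R = 2 R^{2}$)
$158 + z^{2}{\left(B \right)} = 158 + \left(2 \left(\frac{20}{7}\right)^{2}\right)^{2} = 158 + \left(2 \cdot \frac{400}{49}\right)^{2} = 158 + \left(\frac{800}{49}\right)^{2} = 158 + \frac{640000}{2401} = \frac{1019358}{2401}$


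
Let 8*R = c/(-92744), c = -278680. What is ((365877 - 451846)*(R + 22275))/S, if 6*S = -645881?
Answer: 31341881696385/1761811396 ≈ 17790.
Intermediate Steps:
S = -645881/6 (S = (⅙)*(-645881) = -645881/6 ≈ -1.0765e+5)
R = 34835/92744 (R = (-278680/(-92744))/8 = (-278680*(-1/92744))/8 = (⅛)*(34835/11593) = 34835/92744 ≈ 0.37560)
((365877 - 451846)*(R + 22275))/S = ((365877 - 451846)*(34835/92744 + 22275))/(-645881/6) = -85969*2065907435/92744*(-6/645881) = -177603996279515/92744*(-6/645881) = 31341881696385/1761811396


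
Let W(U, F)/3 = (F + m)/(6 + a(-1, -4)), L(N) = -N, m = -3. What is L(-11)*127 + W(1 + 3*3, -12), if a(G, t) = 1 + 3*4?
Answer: 26498/19 ≈ 1394.6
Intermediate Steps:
a(G, t) = 13 (a(G, t) = 1 + 12 = 13)
W(U, F) = -9/19 + 3*F/19 (W(U, F) = 3*((F - 3)/(6 + 13)) = 3*((-3 + F)/19) = 3*((-3 + F)*(1/19)) = 3*(-3/19 + F/19) = -9/19 + 3*F/19)
L(-11)*127 + W(1 + 3*3, -12) = -1*(-11)*127 + (-9/19 + (3/19)*(-12)) = 11*127 + (-9/19 - 36/19) = 1397 - 45/19 = 26498/19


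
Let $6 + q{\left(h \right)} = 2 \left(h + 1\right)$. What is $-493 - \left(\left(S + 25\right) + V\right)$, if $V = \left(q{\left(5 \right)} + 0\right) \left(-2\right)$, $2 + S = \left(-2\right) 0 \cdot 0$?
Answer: $-504$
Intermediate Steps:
$S = -2$ ($S = -2 + \left(-2\right) 0 \cdot 0 = -2 + 0 \cdot 0 = -2 + 0 = -2$)
$q{\left(h \right)} = -4 + 2 h$ ($q{\left(h \right)} = -6 + 2 \left(h + 1\right) = -6 + 2 \left(1 + h\right) = -6 + \left(2 + 2 h\right) = -4 + 2 h$)
$V = -12$ ($V = \left(\left(-4 + 2 \cdot 5\right) + 0\right) \left(-2\right) = \left(\left(-4 + 10\right) + 0\right) \left(-2\right) = \left(6 + 0\right) \left(-2\right) = 6 \left(-2\right) = -12$)
$-493 - \left(\left(S + 25\right) + V\right) = -493 - \left(\left(-2 + 25\right) - 12\right) = -493 - \left(23 - 12\right) = -493 - 11 = -504$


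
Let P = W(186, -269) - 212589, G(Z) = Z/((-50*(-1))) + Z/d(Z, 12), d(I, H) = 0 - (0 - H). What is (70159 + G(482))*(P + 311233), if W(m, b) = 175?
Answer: 1040694609899/150 ≈ 6.9380e+9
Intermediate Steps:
d(I, H) = H (d(I, H) = 0 - (-1)*H = 0 + H = H)
G(Z) = 31*Z/300 (G(Z) = Z/((-50*(-1))) + Z/12 = Z/50 + Z*(1/12) = Z*(1/50) + Z/12 = Z/50 + Z/12 = 31*Z/300)
P = -212414 (P = 175 - 212589 = -212414)
(70159 + G(482))*(P + 311233) = (70159 + (31/300)*482)*(-212414 + 311233) = (70159 + 7471/150)*98819 = (10531321/150)*98819 = 1040694609899/150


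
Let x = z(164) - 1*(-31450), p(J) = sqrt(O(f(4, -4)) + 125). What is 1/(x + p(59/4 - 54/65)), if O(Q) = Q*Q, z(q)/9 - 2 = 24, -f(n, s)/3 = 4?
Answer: 31684/1003875587 - sqrt(269)/1003875587 ≈ 3.1545e-5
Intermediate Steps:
f(n, s) = -12 (f(n, s) = -3*4 = -12)
z(q) = 234 (z(q) = 18 + 9*24 = 18 + 216 = 234)
O(Q) = Q**2
p(J) = sqrt(269) (p(J) = sqrt((-12)**2 + 125) = sqrt(144 + 125) = sqrt(269))
x = 31684 (x = 234 - 1*(-31450) = 234 + 31450 = 31684)
1/(x + p(59/4 - 54/65)) = 1/(31684 + sqrt(269))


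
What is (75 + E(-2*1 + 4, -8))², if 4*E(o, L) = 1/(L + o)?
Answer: 3236401/576 ≈ 5618.8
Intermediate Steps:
E(o, L) = 1/(4*(L + o))
(75 + E(-2*1 + 4, -8))² = (75 + 1/(4*(-8 + (-2*1 + 4))))² = (75 + 1/(4*(-8 + (-2 + 4))))² = (75 + 1/(4*(-8 + 2)))² = (75 + (¼)/(-6))² = (75 + (¼)*(-⅙))² = (75 - 1/24)² = (1799/24)² = 3236401/576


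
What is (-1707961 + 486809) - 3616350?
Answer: -4837502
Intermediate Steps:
(-1707961 + 486809) - 3616350 = -1221152 - 3616350 = -4837502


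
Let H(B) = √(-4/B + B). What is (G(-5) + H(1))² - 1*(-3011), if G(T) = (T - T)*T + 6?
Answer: 3044 + 12*I*√3 ≈ 3044.0 + 20.785*I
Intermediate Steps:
G(T) = 6 (G(T) = 0*T + 6 = 0 + 6 = 6)
H(B) = √(B - 4/B)
(G(-5) + H(1))² - 1*(-3011) = (6 + √(1 - 4/1))² - 1*(-3011) = (6 + √(1 - 4*1))² + 3011 = (6 + √(1 - 4))² + 3011 = (6 + √(-3))² + 3011 = (6 + I*√3)² + 3011 = 3011 + (6 + I*√3)²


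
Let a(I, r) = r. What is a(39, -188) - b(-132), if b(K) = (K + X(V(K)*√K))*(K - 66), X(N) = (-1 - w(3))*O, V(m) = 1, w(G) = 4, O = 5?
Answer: -31274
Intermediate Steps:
X(N) = -25 (X(N) = (-1 - 1*4)*5 = (-1 - 4)*5 = -5*5 = -25)
b(K) = (-66 + K)*(-25 + K) (b(K) = (K - 25)*(K - 66) = (-25 + K)*(-66 + K) = (-66 + K)*(-25 + K))
a(39, -188) - b(-132) = -188 - (1650 + (-132)² - 91*(-132)) = -188 - (1650 + 17424 + 12012) = -188 - 1*31086 = -188 - 31086 = -31274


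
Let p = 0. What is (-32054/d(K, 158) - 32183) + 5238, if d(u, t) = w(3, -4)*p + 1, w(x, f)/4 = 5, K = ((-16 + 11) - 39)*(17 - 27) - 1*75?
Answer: -58999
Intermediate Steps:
K = 365 (K = (-5 - 39)*(-10) - 75 = -44*(-10) - 75 = 440 - 75 = 365)
w(x, f) = 20 (w(x, f) = 4*5 = 20)
d(u, t) = 1 (d(u, t) = 20*0 + 1 = 0 + 1 = 1)
(-32054/d(K, 158) - 32183) + 5238 = (-32054/1 - 32183) + 5238 = (-32054*1 - 32183) + 5238 = (-32054 - 32183) + 5238 = -64237 + 5238 = -58999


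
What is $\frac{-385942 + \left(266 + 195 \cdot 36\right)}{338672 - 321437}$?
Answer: $- \frac{378656}{17235} \approx -21.97$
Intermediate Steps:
$\frac{-385942 + \left(266 + 195 \cdot 36\right)}{338672 - 321437} = \frac{-385942 + \left(266 + 7020\right)}{17235} = \left(-385942 + 7286\right) \frac{1}{17235} = \left(-378656\right) \frac{1}{17235} = - \frac{378656}{17235}$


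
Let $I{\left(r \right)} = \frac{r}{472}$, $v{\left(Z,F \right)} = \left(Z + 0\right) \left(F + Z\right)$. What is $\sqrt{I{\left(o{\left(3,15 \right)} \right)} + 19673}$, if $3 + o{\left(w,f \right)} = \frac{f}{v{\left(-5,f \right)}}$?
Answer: $\frac{\sqrt{27392675465}}{1180} \approx 140.26$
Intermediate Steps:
$v{\left(Z,F \right)} = Z \left(F + Z\right)$
$o{\left(w,f \right)} = -3 + \frac{f}{25 - 5 f}$ ($o{\left(w,f \right)} = -3 + \frac{f}{\left(-5\right) \left(f - 5\right)} = -3 + \frac{f}{\left(-5\right) \left(-5 + f\right)} = -3 + \frac{f}{25 - 5 f}$)
$I{\left(r \right)} = \frac{r}{472}$ ($I{\left(r \right)} = r \frac{1}{472} = \frac{r}{472}$)
$\sqrt{I{\left(o{\left(3,15 \right)} \right)} + 19673} = \sqrt{\frac{\frac{1}{5} \frac{1}{5 - 15} \left(-75 + 16 \cdot 15\right)}{472} + 19673} = \sqrt{\frac{\frac{1}{5} \frac{1}{5 - 15} \left(-75 + 240\right)}{472} + 19673} = \sqrt{\frac{\frac{1}{5} \frac{1}{-10} \cdot 165}{472} + 19673} = \sqrt{\frac{\frac{1}{5} \left(- \frac{1}{10}\right) 165}{472} + 19673} = \sqrt{\frac{1}{472} \left(- \frac{33}{10}\right) + 19673} = \sqrt{- \frac{33}{4720} + 19673} = \sqrt{\frac{92856527}{4720}} = \frac{\sqrt{27392675465}}{1180}$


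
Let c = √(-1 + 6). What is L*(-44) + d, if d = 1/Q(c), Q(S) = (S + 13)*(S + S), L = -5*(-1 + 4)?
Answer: 216479/328 + 13*√5/1640 ≈ 660.01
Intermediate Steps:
L = -15 (L = -5*3 = -15)
c = √5 ≈ 2.2361
Q(S) = 2*S*(13 + S) (Q(S) = (13 + S)*(2*S) = 2*S*(13 + S))
d = √5/(10*(13 + √5)) (d = 1/(2*√5*(13 + √5)) = √5/(10*(13 + √5)) ≈ 0.014676)
L*(-44) + d = -15*(-44) + (-1/328 + 13*√5/1640) = 660 + (-1/328 + 13*√5/1640) = 216479/328 + 13*√5/1640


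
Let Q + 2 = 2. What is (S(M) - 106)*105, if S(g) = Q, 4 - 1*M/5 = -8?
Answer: -11130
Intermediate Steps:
M = 60 (M = 20 - 5*(-8) = 20 + 40 = 60)
Q = 0 (Q = -2 + 2 = 0)
S(g) = 0
(S(M) - 106)*105 = (0 - 106)*105 = -106*105 = -11130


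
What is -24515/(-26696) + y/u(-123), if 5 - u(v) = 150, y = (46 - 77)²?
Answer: -22100181/3870920 ≈ -5.7093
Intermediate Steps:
y = 961 (y = (-31)² = 961)
u(v) = -145 (u(v) = 5 - 1*150 = 5 - 150 = -145)
-24515/(-26696) + y/u(-123) = -24515/(-26696) + 961/(-145) = -24515*(-1/26696) + 961*(-1/145) = 24515/26696 - 961/145 = -22100181/3870920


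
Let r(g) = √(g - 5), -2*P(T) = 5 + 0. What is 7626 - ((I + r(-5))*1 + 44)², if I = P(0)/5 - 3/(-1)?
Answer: 21895/4 - 93*I*√10 ≈ 5473.8 - 294.09*I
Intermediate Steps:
P(T) = -5/2 (P(T) = -(5 + 0)/2 = -½*5 = -5/2)
r(g) = √(-5 + g)
I = 5/2 (I = -5/2/5 - 3/(-1) = -5/2*⅕ - 3*(-1) = -½ + 3 = 5/2 ≈ 2.5000)
7626 - ((I + r(-5))*1 + 44)² = 7626 - ((5/2 + √(-5 - 5))*1 + 44)² = 7626 - ((5/2 + √(-10))*1 + 44)² = 7626 - ((5/2 + I*√10)*1 + 44)² = 7626 - ((5/2 + I*√10) + 44)² = 7626 - (93/2 + I*√10)²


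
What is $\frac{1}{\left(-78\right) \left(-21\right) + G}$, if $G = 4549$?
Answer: $\frac{1}{6187} \approx 0.00016163$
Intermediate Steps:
$\frac{1}{\left(-78\right) \left(-21\right) + G} = \frac{1}{\left(-78\right) \left(-21\right) + 4549} = \frac{1}{1638 + 4549} = \frac{1}{6187}$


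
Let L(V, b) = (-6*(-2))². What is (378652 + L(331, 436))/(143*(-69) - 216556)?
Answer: -378796/226423 ≈ -1.6730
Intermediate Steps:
L(V, b) = 144 (L(V, b) = 12² = 144)
(378652 + L(331, 436))/(143*(-69) - 216556) = (378652 + 144)/(143*(-69) - 216556) = 378796/(-9867 - 216556) = 378796/(-226423) = 378796*(-1/226423) = -378796/226423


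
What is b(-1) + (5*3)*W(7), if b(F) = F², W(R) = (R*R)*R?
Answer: 5146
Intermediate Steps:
W(R) = R³ (W(R) = R²*R = R³)
b(-1) + (5*3)*W(7) = (-1)² + (5*3)*7³ = 1 + 15*343 = 1 + 5145 = 5146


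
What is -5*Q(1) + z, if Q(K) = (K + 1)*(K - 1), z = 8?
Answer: 8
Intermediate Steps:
Q(K) = (1 + K)*(-1 + K)
-5*Q(1) + z = -5*(-1 + 1²) + 8 = -5*(-1 + 1) + 8 = -5*0 + 8 = 0 + 8 = 8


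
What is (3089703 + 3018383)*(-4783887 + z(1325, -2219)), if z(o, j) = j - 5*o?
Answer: -29274413122866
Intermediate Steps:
(3089703 + 3018383)*(-4783887 + z(1325, -2219)) = (3089703 + 3018383)*(-4783887 + (-2219 - 5*1325)) = 6108086*(-4783887 + (-2219 - 6625)) = 6108086*(-4783887 - 8844) = 6108086*(-4792731) = -29274413122866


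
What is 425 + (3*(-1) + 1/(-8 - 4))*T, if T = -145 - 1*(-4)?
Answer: 3439/4 ≈ 859.75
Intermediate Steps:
T = -141 (T = -145 + 4 = -141)
425 + (3*(-1) + 1/(-8 - 4))*T = 425 + (3*(-1) + 1/(-8 - 4))*(-141) = 425 + (-3 + 1/(-12))*(-141) = 425 + (-3 - 1/12)*(-141) = 425 - 37/12*(-141) = 425 + 1739/4 = 3439/4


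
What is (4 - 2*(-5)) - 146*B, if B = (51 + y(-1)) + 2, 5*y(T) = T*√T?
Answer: -7724 + 146*I/5 ≈ -7724.0 + 29.2*I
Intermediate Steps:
y(T) = T^(3/2)/5 (y(T) = (T*√T)/5 = T^(3/2)/5)
B = 53 - I/5 (B = (51 + (-1)^(3/2)/5) + 2 = (51 + (-I)/5) + 2 = (51 - I/5) + 2 = 53 - I/5 ≈ 53.0 - 0.2*I)
(4 - 2*(-5)) - 146*B = (4 - 2*(-5)) - 146*(53 - I/5) = (4 + 10) + (-7738 + 146*I/5) = 14 + (-7738 + 146*I/5) = -7724 + 146*I/5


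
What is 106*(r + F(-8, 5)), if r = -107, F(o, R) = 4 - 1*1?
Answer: -11024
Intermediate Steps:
F(o, R) = 3 (F(o, R) = 4 - 1 = 3)
106*(r + F(-8, 5)) = 106*(-107 + 3) = 106*(-104) = -11024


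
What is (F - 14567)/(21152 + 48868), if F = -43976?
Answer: -58543/70020 ≈ -0.83609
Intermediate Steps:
(F - 14567)/(21152 + 48868) = (-43976 - 14567)/(21152 + 48868) = -58543/70020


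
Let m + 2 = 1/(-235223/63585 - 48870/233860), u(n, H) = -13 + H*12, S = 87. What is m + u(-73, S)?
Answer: 5978716258407/5811664973 ≈ 1028.7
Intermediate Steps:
u(n, H) = -13 + 12*H
m = -13110328756/5811664973 (m = -2 + 1/(-235223/63585 - 48870/233860) = -2 + 1/(-235223*1/63585 - 48870*1/233860) = -2 + 1/(-235223/63585 - 4887/23386) = -2 + 1/(-5811664973/1486998810) = -2 - 1486998810/5811664973 = -13110328756/5811664973 ≈ -2.2559)
m + u(-73, S) = -13110328756/5811664973 + (-13 + 12*87) = -13110328756/5811664973 + (-13 + 1044) = -13110328756/5811664973 + 1031 = 5978716258407/5811664973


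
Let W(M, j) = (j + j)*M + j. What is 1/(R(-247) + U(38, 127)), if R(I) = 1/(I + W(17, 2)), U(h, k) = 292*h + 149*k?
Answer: 177/5313362 ≈ 3.3312e-5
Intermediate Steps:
U(h, k) = 149*k + 292*h
W(M, j) = j + 2*M*j (W(M, j) = (2*j)*M + j = 2*M*j + j = j + 2*M*j)
R(I) = 1/(70 + I) (R(I) = 1/(I + 2*(1 + 2*17)) = 1/(I + 2*(1 + 34)) = 1/(I + 2*35) = 1/(I + 70) = 1/(70 + I))
1/(R(-247) + U(38, 127)) = 1/(1/(70 - 247) + (149*127 + 292*38)) = 1/(1/(-177) + (18923 + 11096)) = 1/(-1/177 + 30019) = 1/(5313362/177) = 177/5313362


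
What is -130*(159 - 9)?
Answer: -19500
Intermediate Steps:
-130*(159 - 9) = -130*150 = -19500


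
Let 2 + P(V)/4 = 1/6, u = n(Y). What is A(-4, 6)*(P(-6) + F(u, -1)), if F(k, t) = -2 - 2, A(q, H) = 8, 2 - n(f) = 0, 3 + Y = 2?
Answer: -272/3 ≈ -90.667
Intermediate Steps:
Y = -1 (Y = -3 + 2 = -1)
n(f) = 2 (n(f) = 2 - 1*0 = 2 + 0 = 2)
u = 2
P(V) = -22/3 (P(V) = -8 + 4/6 = -8 + 4*(⅙) = -8 + ⅔ = -22/3)
F(k, t) = -4
A(-4, 6)*(P(-6) + F(u, -1)) = 8*(-22/3 - 4) = 8*(-34/3) = -272/3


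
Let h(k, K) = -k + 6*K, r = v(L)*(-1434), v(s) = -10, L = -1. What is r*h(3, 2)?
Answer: 129060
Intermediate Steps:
r = 14340 (r = -10*(-1434) = 14340)
r*h(3, 2) = 14340*(-1*3 + 6*2) = 14340*(-3 + 12) = 14340*9 = 129060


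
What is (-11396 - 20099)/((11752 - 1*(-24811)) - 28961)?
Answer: -31495/7602 ≈ -4.1430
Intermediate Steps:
(-11396 - 20099)/((11752 - 1*(-24811)) - 28961) = -31495/((11752 + 24811) - 28961) = -31495/(36563 - 28961) = -31495/7602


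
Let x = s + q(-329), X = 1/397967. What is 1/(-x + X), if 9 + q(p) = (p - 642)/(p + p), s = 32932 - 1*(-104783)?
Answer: -261862286/36060394381215 ≈ -7.2618e-6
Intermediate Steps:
s = 137715 (s = 32932 + 104783 = 137715)
q(p) = -9 + (-642 + p)/(2*p) (q(p) = -9 + (p - 642)/(p + p) = -9 + (-642 + p)/((2*p)) = -9 + (-642 + p)*(1/(2*p)) = -9 + (-642 + p)/(2*p))
X = 1/397967 ≈ 2.5128e-6
x = 90611519/658 (x = 137715 + (-17/2 - 321/(-329)) = 137715 + (-17/2 - 321*(-1/329)) = 137715 + (-17/2 + 321/329) = 137715 - 4951/658 = 90611519/658 ≈ 1.3771e+5)
1/(-x + X) = 1/(-1*90611519/658 + 1/397967) = 1/(-90611519/658 + 1/397967) = 1/(-36060394381215/261862286) = -261862286/36060394381215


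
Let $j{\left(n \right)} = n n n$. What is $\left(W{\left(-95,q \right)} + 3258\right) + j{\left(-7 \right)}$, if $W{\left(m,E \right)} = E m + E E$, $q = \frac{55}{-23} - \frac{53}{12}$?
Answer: $\frac{274851061}{76176} \approx 3608.1$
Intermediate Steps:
$j{\left(n \right)} = n^{3}$ ($j{\left(n \right)} = n^{2} n = n^{3}$)
$q = - \frac{1879}{276}$ ($q = 55 \left(- \frac{1}{23}\right) - \frac{53}{12} = - \frac{55}{23} - \frac{53}{12} = - \frac{1879}{276} \approx -6.808$)
$W{\left(m,E \right)} = E^{2} + E m$ ($W{\left(m,E \right)} = E m + E^{2} = E^{2} + E m$)
$\left(W{\left(-95,q \right)} + 3258\right) + j{\left(-7 \right)} = \left(- \frac{1879 \left(- \frac{1879}{276} - 95\right)}{276} + 3258\right) + \left(-7\right)^{3} = \left(\left(- \frac{1879}{276}\right) \left(- \frac{28099}{276}\right) + 3258\right) - 343 = \left(\frac{52798021}{76176} + 3258\right) - 343 = \frac{300979429}{76176} - 343 = \frac{274851061}{76176}$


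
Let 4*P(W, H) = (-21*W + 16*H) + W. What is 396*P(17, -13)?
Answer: -54252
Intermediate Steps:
P(W, H) = -5*W + 4*H (P(W, H) = ((-21*W + 16*H) + W)/4 = (-20*W + 16*H)/4 = -5*W + 4*H)
396*P(17, -13) = 396*(-5*17 + 4*(-13)) = 396*(-85 - 52) = 396*(-137) = -54252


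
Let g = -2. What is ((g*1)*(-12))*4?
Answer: 96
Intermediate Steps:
((g*1)*(-12))*4 = (-2*1*(-12))*4 = -2*(-12)*4 = 24*4 = 96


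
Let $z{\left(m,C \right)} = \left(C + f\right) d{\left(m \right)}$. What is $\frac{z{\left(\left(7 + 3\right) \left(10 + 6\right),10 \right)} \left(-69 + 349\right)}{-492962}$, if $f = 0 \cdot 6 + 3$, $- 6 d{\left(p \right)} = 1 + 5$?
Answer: $\frac{1820}{246481} \approx 0.0073839$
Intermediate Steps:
$d{\left(p \right)} = -1$ ($d{\left(p \right)} = - \frac{1 + 5}{6} = \left(- \frac{1}{6}\right) 6 = -1$)
$f = 3$ ($f = 0 + 3 = 3$)
$z{\left(m,C \right)} = -3 - C$ ($z{\left(m,C \right)} = \left(C + 3\right) \left(-1\right) = \left(3 + C\right) \left(-1\right) = -3 - C$)
$\frac{z{\left(\left(7 + 3\right) \left(10 + 6\right),10 \right)} \left(-69 + 349\right)}{-492962} = \frac{\left(-3 - 10\right) \left(-69 + 349\right)}{-492962} = \left(-3 - 10\right) 280 \left(- \frac{1}{492962}\right) = \left(-13\right) 280 \left(- \frac{1}{492962}\right) = \left(-3640\right) \left(- \frac{1}{492962}\right) = \frac{1820}{246481}$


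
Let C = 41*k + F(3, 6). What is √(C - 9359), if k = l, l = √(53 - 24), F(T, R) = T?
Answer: √(-9356 + 41*√29) ≈ 95.578*I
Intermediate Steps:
l = √29 ≈ 5.3852
k = √29 ≈ 5.3852
C = 3 + 41*√29 (C = 41*√29 + 3 = 3 + 41*√29 ≈ 223.79)
√(C - 9359) = √((3 + 41*√29) - 9359) = √(-9356 + 41*√29)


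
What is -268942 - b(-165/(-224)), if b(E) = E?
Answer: -60243173/224 ≈ -2.6894e+5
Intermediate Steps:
-268942 - b(-165/(-224)) = -268942 - (-165)/(-224) = -268942 - (-165)*(-1)/224 = -268942 - 1*165/224 = -268942 - 165/224 = -60243173/224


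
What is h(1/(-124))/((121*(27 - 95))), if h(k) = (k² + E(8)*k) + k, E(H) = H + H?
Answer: 2107/126513728 ≈ 1.6654e-5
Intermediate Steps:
E(H) = 2*H
h(k) = k² + 17*k (h(k) = (k² + (2*8)*k) + k = (k² + 16*k) + k = k² + 17*k)
h(1/(-124))/((121*(27 - 95))) = ((17 + 1/(-124))/(-124))/((121*(27 - 95))) = (-(17 - 1/124)/124)/((121*(-68))) = -1/124*2107/124/(-8228) = -2107/15376*(-1/8228) = 2107/126513728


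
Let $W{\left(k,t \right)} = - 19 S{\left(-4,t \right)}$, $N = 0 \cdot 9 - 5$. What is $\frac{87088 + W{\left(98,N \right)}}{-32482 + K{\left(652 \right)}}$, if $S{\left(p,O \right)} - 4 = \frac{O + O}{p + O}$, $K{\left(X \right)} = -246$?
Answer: $- \frac{391459}{147276} \approx -2.658$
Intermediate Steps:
$S{\left(p,O \right)} = 4 + \frac{2 O}{O + p}$ ($S{\left(p,O \right)} = 4 + \frac{O + O}{p + O} = 4 + \frac{2 O}{O + p}$)
$N = -5$ ($N = 0 - 5 = -5$)
$W{\left(k,t \right)} = - \frac{38 \left(-8 + 3 t\right)}{-4 + t}$ ($W{\left(k,t \right)} = - 19 \frac{2 \left(2 \left(-4\right) + 3 t\right)}{t - 4} = - 19 \frac{2 \left(-8 + 3 t\right)}{-4 + t} = - \frac{38 \left(-8 + 3 t\right)}{-4 + t}$)
$\frac{87088 + W{\left(98,N \right)}}{-32482 + K{\left(652 \right)}} = \frac{87088 + \frac{38 \left(8 - -15\right)}{-4 - 5}}{-32482 - 246} = \frac{87088 + \frac{38 \left(8 + 15\right)}{-9}}{-32728} = \left(87088 + 38 \left(- \frac{1}{9}\right) 23\right) \left(- \frac{1}{32728}\right) = \left(87088 - \frac{874}{9}\right) \left(- \frac{1}{32728}\right) = \frac{782918}{9} \left(- \frac{1}{32728}\right) = - \frac{391459}{147276}$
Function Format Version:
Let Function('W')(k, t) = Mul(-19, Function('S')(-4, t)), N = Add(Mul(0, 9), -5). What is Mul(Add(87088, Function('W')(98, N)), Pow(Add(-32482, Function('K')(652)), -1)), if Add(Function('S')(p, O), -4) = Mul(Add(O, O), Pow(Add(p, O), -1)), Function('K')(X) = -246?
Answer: Rational(-391459, 147276) ≈ -2.6580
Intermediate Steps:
Function('S')(p, O) = Add(4, Mul(2, O, Pow(Add(O, p), -1))) (Function('S')(p, O) = Add(4, Mul(Add(O, O), Pow(Add(p, O), -1))) = Add(4, Mul(Mul(2, O), Pow(Add(O, p), -1))) = Add(4, Mul(2, O, Pow(Add(O, p), -1))))
N = -5 (N = Add(0, -5) = -5)
Function('W')(k, t) = Mul(-38, Pow(Add(-4, t), -1), Add(-8, Mul(3, t))) (Function('W')(k, t) = Mul(-19, Mul(2, Pow(Add(t, -4), -1), Add(Mul(2, -4), Mul(3, t)))) = Mul(-19, Mul(2, Pow(Add(-4, t), -1), Add(-8, Mul(3, t)))) = Mul(-38, Pow(Add(-4, t), -1), Add(-8, Mul(3, t))))
Mul(Add(87088, Function('W')(98, N)), Pow(Add(-32482, Function('K')(652)), -1)) = Mul(Add(87088, Mul(38, Pow(Add(-4, -5), -1), Add(8, Mul(-3, -5)))), Pow(Add(-32482, -246), -1)) = Mul(Add(87088, Mul(38, Pow(-9, -1), Add(8, 15))), Pow(-32728, -1)) = Mul(Add(87088, Mul(38, Rational(-1, 9), 23)), Rational(-1, 32728)) = Mul(Add(87088, Rational(-874, 9)), Rational(-1, 32728)) = Mul(Rational(782918, 9), Rational(-1, 32728)) = Rational(-391459, 147276)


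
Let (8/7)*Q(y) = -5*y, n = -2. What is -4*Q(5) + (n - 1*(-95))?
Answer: 361/2 ≈ 180.50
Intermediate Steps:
Q(y) = -35*y/8 (Q(y) = 7*(-5*y)/8 = -35*y/8)
-4*Q(5) + (n - 1*(-95)) = -(-35)*5/2 + (-2 - 1*(-95)) = -4*(-175/8) + (-2 + 95) = 175/2 + 93 = 361/2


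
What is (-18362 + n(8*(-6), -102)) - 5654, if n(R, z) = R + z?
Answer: -24166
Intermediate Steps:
(-18362 + n(8*(-6), -102)) - 5654 = (-18362 + (8*(-6) - 102)) - 5654 = (-18362 + (-48 - 102)) - 5654 = (-18362 - 150) - 5654 = -18512 - 5654 = -24166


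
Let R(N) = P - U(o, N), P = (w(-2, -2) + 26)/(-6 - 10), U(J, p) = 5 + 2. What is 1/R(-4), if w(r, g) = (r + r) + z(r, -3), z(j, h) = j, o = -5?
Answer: -4/33 ≈ -0.12121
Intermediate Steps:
U(J, p) = 7
w(r, g) = 3*r (w(r, g) = (r + r) + r = 2*r + r = 3*r)
P = -5/4 (P = (3*(-2) + 26)/(-6 - 10) = (-6 + 26)/(-16) = 20*(-1/16) = -5/4 ≈ -1.2500)
R(N) = -33/4 (R(N) = -5/4 - 1*7 = -5/4 - 7 = -33/4)
1/R(-4) = 1/(-33/4) = -4/33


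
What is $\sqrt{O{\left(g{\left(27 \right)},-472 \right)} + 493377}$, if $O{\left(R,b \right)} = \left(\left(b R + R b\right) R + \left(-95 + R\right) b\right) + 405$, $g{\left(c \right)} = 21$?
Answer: $7 \sqrt{2294} \approx 335.27$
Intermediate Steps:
$O{\left(R,b \right)} = 405 + b \left(-95 + R\right) + 2 b R^{2}$ ($O{\left(R,b \right)} = \left(\left(R b + R b\right) R + b \left(-95 + R\right)\right) + 405 = \left(2 R b R + b \left(-95 + R\right)\right) + 405 = \left(2 b R^{2} + b \left(-95 + R\right)\right) + 405 = \left(b \left(-95 + R\right) + 2 b R^{2}\right) + 405 = 405 + b \left(-95 + R\right) + 2 b R^{2}$)
$\sqrt{O{\left(g{\left(27 \right)},-472 \right)} + 493377} = \sqrt{\left(405 - -44840 + 21 \left(-472\right) + 2 \left(-472\right) 21^{2}\right) + 493377} = \sqrt{\left(405 + 44840 - 9912 + 2 \left(-472\right) 441\right) + 493377} = \sqrt{\left(405 + 44840 - 9912 - 416304\right) + 493377} = \sqrt{-380971 + 493377} = \sqrt{112406} = 7 \sqrt{2294}$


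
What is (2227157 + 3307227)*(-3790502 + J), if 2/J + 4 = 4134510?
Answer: -43367026971807975920/2067253 ≈ -2.0978e+13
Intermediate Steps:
J = 1/2067253 (J = 2/(-4 + 4134510) = 2/4134506 = 2*(1/4134506) = 1/2067253 ≈ 4.8373e-7)
(2227157 + 3307227)*(-3790502 + J) = (2227157 + 3307227)*(-3790502 + 1/2067253) = 5534384*(-7835926631005/2067253) = -43367026971807975920/2067253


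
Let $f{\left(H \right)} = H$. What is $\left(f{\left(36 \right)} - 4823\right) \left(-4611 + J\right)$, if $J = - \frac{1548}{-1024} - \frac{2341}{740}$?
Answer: $\frac{1045744989743}{47360} \approx 2.2081 \cdot 10^{7}$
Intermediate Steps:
$J = - \frac{78229}{47360}$ ($J = \left(-1548\right) \left(- \frac{1}{1024}\right) - \frac{2341}{740} = \frac{387}{256} - \frac{2341}{740} = - \frac{78229}{47360} \approx -1.6518$)
$\left(f{\left(36 \right)} - 4823\right) \left(-4611 + J\right) = \left(36 - 4823\right) \left(-4611 - \frac{78229}{47360}\right) = \left(-4787\right) \left(- \frac{218455189}{47360}\right) = \frac{1045744989743}{47360}$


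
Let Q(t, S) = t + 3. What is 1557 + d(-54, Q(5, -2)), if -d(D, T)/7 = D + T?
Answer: 1879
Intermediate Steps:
Q(t, S) = 3 + t
d(D, T) = -7*D - 7*T (d(D, T) = -7*(D + T) = -7*D - 7*T)
1557 + d(-54, Q(5, -2)) = 1557 + (-7*(-54) - 7*(3 + 5)) = 1557 + (378 - 7*8) = 1557 + (378 - 56) = 1557 + 322 = 1879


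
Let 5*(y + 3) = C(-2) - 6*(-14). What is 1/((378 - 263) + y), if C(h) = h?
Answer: 5/642 ≈ 0.0077882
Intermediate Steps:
y = 67/5 (y = -3 + (-2 - 6*(-14))/5 = -3 + (-2 + 84)/5 = -3 + (⅕)*82 = -3 + 82/5 = 67/5 ≈ 13.400)
1/((378 - 263) + y) = 1/((378 - 263) + 67/5) = 1/(115 + 67/5) = 1/(642/5) = 5/642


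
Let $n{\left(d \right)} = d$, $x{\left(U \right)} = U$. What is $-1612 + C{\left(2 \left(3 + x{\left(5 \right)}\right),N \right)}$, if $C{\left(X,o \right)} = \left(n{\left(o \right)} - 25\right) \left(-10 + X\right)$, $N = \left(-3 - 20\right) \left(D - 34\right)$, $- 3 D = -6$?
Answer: $2654$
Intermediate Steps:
$D = 2$ ($D = \left(- \frac{1}{3}\right) \left(-6\right) = 2$)
$N = 736$ ($N = \left(-3 - 20\right) \left(2 - 34\right) = \left(-23\right) \left(-32\right) = 736$)
$C{\left(X,o \right)} = \left(-25 + o\right) \left(-10 + X\right)$ ($C{\left(X,o \right)} = \left(o - 25\right) \left(-10 + X\right) = \left(-25 + o\right) \left(-10 + X\right)$)
$-1612 + C{\left(2 \left(3 + x{\left(5 \right)}\right),N \right)} = -1612 + \left(250 - 25 \cdot 2 \left(3 + 5\right) - 7360 + 2 \left(3 + 5\right) 736\right) = -1612 + \left(250 - 25 \cdot 2 \cdot 8 - 7360 + 2 \cdot 8 \cdot 736\right) = -1612 + \left(250 - 400 - 7360 + 16 \cdot 736\right) = -1612 + \left(250 - 400 - 7360 + 11776\right) = -1612 + 4266 = 2654$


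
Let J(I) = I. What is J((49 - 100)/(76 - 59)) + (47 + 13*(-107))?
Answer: -1347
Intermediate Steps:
J((49 - 100)/(76 - 59)) + (47 + 13*(-107)) = (49 - 100)/(76 - 59) + (47 + 13*(-107)) = -51/17 + (47 - 1391) = -51*1/17 - 1344 = -3 - 1344 = -1347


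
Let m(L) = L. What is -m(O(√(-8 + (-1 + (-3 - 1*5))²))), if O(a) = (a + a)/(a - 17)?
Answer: 73/108 + 17*√73/108 ≈ 2.0208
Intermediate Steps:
O(a) = 2*a/(-17 + a) (O(a) = (2*a)/(-17 + a) = 2*a/(-17 + a))
-m(O(√(-8 + (-1 + (-3 - 1*5))²))) = -2*√(-8 + (-1 + (-3 - 1*5))²)/(-17 + √(-8 + (-1 + (-3 - 1*5))²)) = -2*√(-8 + (-1 + (-3 - 5))²)/(-17 + √(-8 + (-1 + (-3 - 5))²)) = -2*√(-8 + (-1 - 8)²)/(-17 + √(-8 + (-1 - 8)²)) = -2*√(-8 + (-9)²)/(-17 + √(-8 + (-9)²)) = -2*√(-8 + 81)/(-17 + √(-8 + 81)) = -2*√73/(-17 + √73)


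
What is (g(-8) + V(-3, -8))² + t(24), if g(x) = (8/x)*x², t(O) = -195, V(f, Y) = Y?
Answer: 4989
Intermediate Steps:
g(x) = 8*x
(g(-8) + V(-3, -8))² + t(24) = (8*(-8) - 8)² - 195 = (-64 - 8)² - 195 = (-72)² - 195 = 5184 - 195 = 4989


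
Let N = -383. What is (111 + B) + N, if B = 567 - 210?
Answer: 85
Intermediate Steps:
B = 357
(111 + B) + N = (111 + 357) - 383 = 468 - 383 = 85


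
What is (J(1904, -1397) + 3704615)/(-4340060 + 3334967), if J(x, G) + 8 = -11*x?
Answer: -3683663/1005093 ≈ -3.6650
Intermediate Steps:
J(x, G) = -8 - 11*x
(J(1904, -1397) + 3704615)/(-4340060 + 3334967) = ((-8 - 11*1904) + 3704615)/(-4340060 + 3334967) = ((-8 - 20944) + 3704615)/(-1005093) = (-20952 + 3704615)*(-1/1005093) = 3683663*(-1/1005093) = -3683663/1005093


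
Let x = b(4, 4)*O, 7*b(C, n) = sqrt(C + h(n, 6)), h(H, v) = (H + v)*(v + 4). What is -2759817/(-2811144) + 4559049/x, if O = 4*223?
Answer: 919939/937048 + 31913343*sqrt(26)/46384 ≈ 3509.2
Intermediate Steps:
O = 892
h(H, v) = (4 + v)*(H + v) (h(H, v) = (H + v)*(4 + v) = (4 + v)*(H + v))
b(C, n) = sqrt(60 + C + 10*n)/7 (b(C, n) = sqrt(C + (6**2 + 4*n + 4*6 + n*6))/7 = sqrt(C + (36 + 4*n + 24 + 6*n))/7 = sqrt(C + (60 + 10*n))/7 = sqrt(60 + C + 10*n)/7)
x = 1784*sqrt(26)/7 (x = (sqrt(60 + 4 + 10*4)/7)*892 = (sqrt(60 + 4 + 40)/7)*892 = (sqrt(104)/7)*892 = ((2*sqrt(26))/7)*892 = (2*sqrt(26)/7)*892 = 1784*sqrt(26)/7 ≈ 1299.5)
-2759817/(-2811144) + 4559049/x = -2759817/(-2811144) + 4559049/((1784*sqrt(26)/7)) = -2759817*(-1/2811144) + 4559049*(7*sqrt(26)/46384) = 919939/937048 + 31913343*sqrt(26)/46384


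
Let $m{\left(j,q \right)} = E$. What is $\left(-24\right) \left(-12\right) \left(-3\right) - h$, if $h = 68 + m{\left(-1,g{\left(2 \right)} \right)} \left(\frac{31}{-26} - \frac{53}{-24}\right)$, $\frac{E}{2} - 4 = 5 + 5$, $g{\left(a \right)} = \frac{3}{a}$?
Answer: $- \frac{74915}{78} \approx -960.45$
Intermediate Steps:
$E = 28$ ($E = 8 + 2 \left(5 + 5\right) = 8 + 2 \cdot 10 = 8 + 20 = 28$)
$m{\left(j,q \right)} = 28$
$h = \frac{7523}{78}$ ($h = 68 + 28 \left(\frac{31}{-26} - \frac{53}{-24}\right) = 68 + 28 \left(31 \left(- \frac{1}{26}\right) - - \frac{53}{24}\right) = 68 + 28 \left(- \frac{31}{26} + \frac{53}{24}\right) = 68 + 28 \cdot \frac{317}{312} = 68 + \frac{2219}{78} = \frac{7523}{78} \approx 96.449$)
$\left(-24\right) \left(-12\right) \left(-3\right) - h = \left(-24\right) \left(-12\right) \left(-3\right) - \frac{7523}{78} = 288 \left(-3\right) - \frac{7523}{78} = -864 - \frac{7523}{78} = - \frac{74915}{78}$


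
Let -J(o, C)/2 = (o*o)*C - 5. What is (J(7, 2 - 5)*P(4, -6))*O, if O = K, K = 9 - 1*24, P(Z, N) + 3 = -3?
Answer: 27360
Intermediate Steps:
P(Z, N) = -6 (P(Z, N) = -3 - 3 = -6)
K = -15 (K = 9 - 24 = -15)
O = -15
J(o, C) = 10 - 2*C*o² (J(o, C) = -2*((o*o)*C - 5) = -2*(o²*C - 5) = -2*(C*o² - 5) = -2*(-5 + C*o²) = 10 - 2*C*o²)
(J(7, 2 - 5)*P(4, -6))*O = ((10 - 2*(2 - 5)*7²)*(-6))*(-15) = ((10 - 2*(-3)*49)*(-6))*(-15) = ((10 + 294)*(-6))*(-15) = (304*(-6))*(-15) = -1824*(-15) = 27360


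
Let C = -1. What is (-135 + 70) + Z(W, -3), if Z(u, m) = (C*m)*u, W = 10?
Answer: -35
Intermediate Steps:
Z(u, m) = -m*u (Z(u, m) = (-m)*u = -m*u)
(-135 + 70) + Z(W, -3) = (-135 + 70) - 1*(-3)*10 = -65 + 30 = -35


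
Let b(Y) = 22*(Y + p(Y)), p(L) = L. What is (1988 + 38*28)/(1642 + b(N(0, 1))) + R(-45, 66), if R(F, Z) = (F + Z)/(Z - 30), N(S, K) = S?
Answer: 24059/9852 ≈ 2.4420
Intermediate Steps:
b(Y) = 44*Y (b(Y) = 22*(Y + Y) = 22*(2*Y) = 44*Y)
R(F, Z) = (F + Z)/(-30 + Z)
(1988 + 38*28)/(1642 + b(N(0, 1))) + R(-45, 66) = (1988 + 38*28)/(1642 + 44*0) + (-45 + 66)/(-30 + 66) = (1988 + 1064)/(1642 + 0) + 21/36 = 3052/1642 + (1/36)*21 = 3052*(1/1642) + 7/12 = 1526/821 + 7/12 = 24059/9852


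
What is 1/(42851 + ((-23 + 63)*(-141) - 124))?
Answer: 1/37087 ≈ 2.6964e-5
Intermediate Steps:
1/(42851 + ((-23 + 63)*(-141) - 124)) = 1/(42851 + (40*(-141) - 124)) = 1/(42851 + (-5640 - 124)) = 1/(42851 - 5764) = 1/37087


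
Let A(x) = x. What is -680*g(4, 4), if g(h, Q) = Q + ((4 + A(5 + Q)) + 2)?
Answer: -12920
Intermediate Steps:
g(h, Q) = 11 + 2*Q (g(h, Q) = Q + ((4 + (5 + Q)) + 2) = Q + ((9 + Q) + 2) = Q + (11 + Q) = 11 + 2*Q)
-680*g(4, 4) = -680*(11 + 2*4) = -680*(11 + 8) = -680*19 = -12920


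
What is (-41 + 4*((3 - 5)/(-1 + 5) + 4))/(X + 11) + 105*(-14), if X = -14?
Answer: -1461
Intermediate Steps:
(-41 + 4*((3 - 5)/(-1 + 5) + 4))/(X + 11) + 105*(-14) = (-41 + 4*((3 - 5)/(-1 + 5) + 4))/(-14 + 11) + 105*(-14) = (-41 + 4*(-2/4 + 4))/(-3) - 1470 = (-41 + 4*(-2*1/4 + 4))*(-1/3) - 1470 = (-41 + 4*(-1/2 + 4))*(-1/3) - 1470 = (-41 + 4*(7/2))*(-1/3) - 1470 = (-41 + 14)*(-1/3) - 1470 = -27*(-1/3) - 1470 = 9 - 1470 = -1461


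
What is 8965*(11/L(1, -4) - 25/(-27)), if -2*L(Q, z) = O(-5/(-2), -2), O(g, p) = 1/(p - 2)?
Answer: 21524965/27 ≈ 7.9722e+5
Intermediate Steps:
O(g, p) = 1/(-2 + p)
L(Q, z) = ⅛ (L(Q, z) = -1/(2*(-2 - 2)) = -½/(-4) = -½*(-¼) = ⅛)
8965*(11/L(1, -4) - 25/(-27)) = 8965*(11/(⅛) - 25/(-27)) = 8965*(11*8 - 25*(-1/27)) = 8965*(88 + 25/27) = 8965*(2401/27) = 21524965/27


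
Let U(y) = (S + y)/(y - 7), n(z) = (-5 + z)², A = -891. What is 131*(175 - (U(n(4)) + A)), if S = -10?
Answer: 278899/2 ≈ 1.3945e+5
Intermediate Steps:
U(y) = (-10 + y)/(-7 + y) (U(y) = (-10 + y)/(y - 7) = (-10 + y)/(-7 + y))
131*(175 - (U(n(4)) + A)) = 131*(175 - ((-10 + (-5 + 4)²)/(-7 + (-5 + 4)²) - 891)) = 131*(175 - ((-10 + (-1)²)/(-7 + (-1)²) - 891)) = 131*(175 - ((-10 + 1)/(-7 + 1) - 891)) = 131*(175 - (-9/(-6) - 891)) = 131*(175 - (-⅙*(-9) - 891)) = 131*(175 - (3/2 - 891)) = 131*(175 - 1*(-1779/2)) = 131*(175 + 1779/2) = 131*(2129/2) = 278899/2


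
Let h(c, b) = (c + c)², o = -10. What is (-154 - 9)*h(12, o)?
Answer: -93888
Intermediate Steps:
h(c, b) = 4*c² (h(c, b) = (2*c)² = 4*c²)
(-154 - 9)*h(12, o) = (-154 - 9)*(4*12²) = -652*144 = -163*576 = -93888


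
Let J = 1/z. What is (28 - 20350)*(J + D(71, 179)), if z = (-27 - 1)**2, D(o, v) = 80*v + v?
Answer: -115502291937/392 ≈ -2.9465e+8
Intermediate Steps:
D(o, v) = 81*v
z = 784 (z = (-28)**2 = 784)
J = 1/784 ≈ 0.0012755
(28 - 20350)*(J + D(71, 179)) = (28 - 20350)*(1/784 + 81*179) = -20322*(1/784 + 14499) = -20322*11367217/784 = -115502291937/392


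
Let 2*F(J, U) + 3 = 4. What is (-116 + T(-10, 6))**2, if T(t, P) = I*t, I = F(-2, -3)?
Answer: 14641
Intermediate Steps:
F(J, U) = 1/2 (F(J, U) = -3/2 + (1/2)*4 = -3/2 + 2 = 1/2)
I = 1/2 ≈ 0.50000
T(t, P) = t/2
(-116 + T(-10, 6))**2 = (-116 + (1/2)*(-10))**2 = (-116 - 5)**2 = (-121)**2 = 14641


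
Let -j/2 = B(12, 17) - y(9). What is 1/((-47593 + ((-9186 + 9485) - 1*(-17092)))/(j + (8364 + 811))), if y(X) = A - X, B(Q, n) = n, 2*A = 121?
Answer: -4622/15101 ≈ -0.30607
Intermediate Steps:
A = 121/2 (A = (1/2)*121 = 121/2 ≈ 60.500)
y(X) = 121/2 - X
j = 69 (j = -2*(17 - (121/2 - 1*9)) = -2*(17 - (121/2 - 9)) = -2*(17 - 1*103/2) = -2*(17 - 103/2) = -2*(-69/2) = 69)
1/((-47593 + ((-9186 + 9485) - 1*(-17092)))/(j + (8364 + 811))) = 1/((-47593 + ((-9186 + 9485) - 1*(-17092)))/(69 + (8364 + 811))) = 1/((-47593 + (299 + 17092))/(69 + 9175)) = 1/((-47593 + 17391)/9244) = 1/(-30202*1/9244) = 1/(-15101/4622) = -4622/15101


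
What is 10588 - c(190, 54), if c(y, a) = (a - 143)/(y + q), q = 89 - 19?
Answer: 2752969/260 ≈ 10588.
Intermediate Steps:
q = 70
c(y, a) = (-143 + a)/(70 + y) (c(y, a) = (a - 143)/(y + 70) = (-143 + a)/(70 + y))
10588 - c(190, 54) = 10588 - (-143 + 54)/(70 + 190) = 10588 - (-89)/260 = 10588 - 1*(-89/260) = 10588 + 89/260 = 2752969/260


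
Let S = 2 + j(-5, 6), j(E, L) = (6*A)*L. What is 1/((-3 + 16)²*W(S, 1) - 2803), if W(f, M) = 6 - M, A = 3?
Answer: -1/1958 ≈ -0.00051073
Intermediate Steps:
j(E, L) = 18*L (j(E, L) = (6*3)*L = 18*L)
S = 110 (S = 2 + 18*6 = 2 + 108 = 110)
1/((-3 + 16)²*W(S, 1) - 2803) = 1/((-3 + 16)²*(6 - 1*1) - 2803) = 1/(13²*(6 - 1) - 2803) = 1/(169*5 - 2803) = 1/(845 - 2803) = 1/(-1958) = -1/1958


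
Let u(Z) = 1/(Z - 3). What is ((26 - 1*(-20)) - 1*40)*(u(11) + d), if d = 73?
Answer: 1755/4 ≈ 438.75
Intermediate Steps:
u(Z) = 1/(-3 + Z)
((26 - 1*(-20)) - 1*40)*(u(11) + d) = ((26 - 1*(-20)) - 1*40)*(1/(-3 + 11) + 73) = ((26 + 20) - 40)*(1/8 + 73) = (46 - 40)*(⅛ + 73) = 6*(585/8) = 1755/4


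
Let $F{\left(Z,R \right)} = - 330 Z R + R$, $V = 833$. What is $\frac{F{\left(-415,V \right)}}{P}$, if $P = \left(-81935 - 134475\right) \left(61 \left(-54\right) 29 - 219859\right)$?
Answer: $\frac{958657}{573550150} \approx 0.0016714$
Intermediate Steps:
$F{\left(Z,R \right)} = R - 330 R Z$ ($F{\left(Z,R \right)} = - 330 R Z + R = R - 330 R Z$)
$P = 68252467850$ ($P = - 216410 \left(\left(-3294\right) 29 - 219859\right) = - 216410 \left(-95526 - 219859\right) = \left(-216410\right) \left(-315385\right) = 68252467850$)
$\frac{F{\left(-415,V \right)}}{P} = \frac{833 \left(1 - -136950\right)}{68252467850} = 833 \left(1 + 136950\right) \frac{1}{68252467850} = 833 \cdot 136951 \cdot \frac{1}{68252467850} = 114080183 \cdot \frac{1}{68252467850} = \frac{958657}{573550150}$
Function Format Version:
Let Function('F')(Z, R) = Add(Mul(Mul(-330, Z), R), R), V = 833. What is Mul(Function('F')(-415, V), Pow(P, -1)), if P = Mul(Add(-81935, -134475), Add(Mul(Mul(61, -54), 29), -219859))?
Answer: Rational(958657, 573550150) ≈ 0.0016714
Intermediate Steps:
Function('F')(Z, R) = Add(R, Mul(-330, R, Z)) (Function('F')(Z, R) = Add(Mul(-330, R, Z), R) = Add(R, Mul(-330, R, Z)))
P = 68252467850 (P = Mul(-216410, Add(Mul(-3294, 29), -219859)) = Mul(-216410, Add(-95526, -219859)) = Mul(-216410, -315385) = 68252467850)
Mul(Function('F')(-415, V), Pow(P, -1)) = Mul(Mul(833, Add(1, Mul(-330, -415))), Pow(68252467850, -1)) = Mul(Mul(833, Add(1, 136950)), Rational(1, 68252467850)) = Mul(Mul(833, 136951), Rational(1, 68252467850)) = Mul(114080183, Rational(1, 68252467850)) = Rational(958657, 573550150)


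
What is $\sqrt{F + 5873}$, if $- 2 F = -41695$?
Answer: $\frac{\sqrt{106882}}{2} \approx 163.46$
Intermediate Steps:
$F = \frac{41695}{2}$ ($F = \left(- \frac{1}{2}\right) \left(-41695\right) = \frac{41695}{2} \approx 20848.0$)
$\sqrt{F + 5873} = \sqrt{\frac{41695}{2} + 5873} = \sqrt{\frac{53441}{2}} = \frac{\sqrt{106882}}{2}$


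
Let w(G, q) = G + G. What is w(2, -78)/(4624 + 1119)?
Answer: 4/5743 ≈ 0.00069650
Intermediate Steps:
w(G, q) = 2*G
w(2, -78)/(4624 + 1119) = (2*2)/(4624 + 1119) = 4/5743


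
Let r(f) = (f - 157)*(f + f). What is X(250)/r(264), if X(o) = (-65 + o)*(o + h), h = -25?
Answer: 13875/18832 ≈ 0.73678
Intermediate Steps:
X(o) = (-65 + o)*(-25 + o) (X(o) = (-65 + o)*(o - 25) = (-65 + o)*(-25 + o))
r(f) = 2*f*(-157 + f) (r(f) = (-157 + f)*(2*f) = 2*f*(-157 + f))
X(250)/r(264) = (1625 + 250² - 90*250)/((2*264*(-157 + 264))) = (1625 + 62500 - 22500)/((2*264*107)) = 41625/56496 = 41625*(1/56496) = 13875/18832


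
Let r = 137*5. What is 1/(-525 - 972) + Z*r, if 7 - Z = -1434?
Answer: 1477666244/1497 ≈ 9.8709e+5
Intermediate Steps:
Z = 1441 (Z = 7 - 1*(-1434) = 7 + 1434 = 1441)
r = 685
1/(-525 - 972) + Z*r = 1/(-525 - 972) + 1441*685 = 1/(-1497) + 987085 = -1/1497 + 987085 = 1477666244/1497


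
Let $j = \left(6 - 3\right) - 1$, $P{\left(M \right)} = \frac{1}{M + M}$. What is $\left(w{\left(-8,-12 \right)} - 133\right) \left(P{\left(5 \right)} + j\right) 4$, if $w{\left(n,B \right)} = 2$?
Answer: $- \frac{5502}{5} \approx -1100.4$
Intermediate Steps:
$P{\left(M \right)} = \frac{1}{2 M}$
$j = 2$ ($j = 3 - 1 = 2$)
$\left(w{\left(-8,-12 \right)} - 133\right) \left(P{\left(5 \right)} + j\right) 4 = \left(2 - 133\right) \left(\frac{1}{2 \cdot 5} + 2\right) 4 = - 131 \left(\frac{1}{2} \cdot \frac{1}{5} + 2\right) 4 = - 131 \left(\frac{1}{10} + 2\right) 4 = - 131 \cdot \frac{21}{10} \cdot 4 = \left(-131\right) \frac{42}{5} = - \frac{5502}{5}$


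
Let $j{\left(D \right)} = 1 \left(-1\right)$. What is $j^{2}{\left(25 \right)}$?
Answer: $1$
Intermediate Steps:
$j{\left(D \right)} = -1$
$j^{2}{\left(25 \right)} = \left(-1\right)^{2} = 1$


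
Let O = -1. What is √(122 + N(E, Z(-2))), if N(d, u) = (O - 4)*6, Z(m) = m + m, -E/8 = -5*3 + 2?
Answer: 2*√23 ≈ 9.5917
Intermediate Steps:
E = 104 (E = -8*(-5*3 + 2) = -8*(-15 + 2) = -8*(-13) = 104)
Z(m) = 2*m
N(d, u) = -30 (N(d, u) = (-1 - 4)*6 = -5*6 = -30)
√(122 + N(E, Z(-2))) = √(122 - 30) = √92 = 2*√23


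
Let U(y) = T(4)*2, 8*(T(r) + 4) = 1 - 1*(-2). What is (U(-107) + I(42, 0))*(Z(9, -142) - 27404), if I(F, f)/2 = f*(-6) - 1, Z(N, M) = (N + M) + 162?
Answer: 1012875/4 ≈ 2.5322e+5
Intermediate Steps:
Z(N, M) = 162 + M + N (Z(N, M) = (M + N) + 162 = 162 + M + N)
T(r) = -29/8 (T(r) = -4 + (1 - 1*(-2))/8 = -4 + (1 + 2)/8 = -4 + (⅛)*3 = -4 + 3/8 = -29/8)
U(y) = -29/4 (U(y) = -29/8*2 = -29/4)
I(F, f) = -2 - 12*f (I(F, f) = 2*(f*(-6) - 1) = 2*(-6*f - 1) = 2*(-1 - 6*f) = -2 - 12*f)
(U(-107) + I(42, 0))*(Z(9, -142) - 27404) = (-29/4 + (-2 - 12*0))*((162 - 142 + 9) - 27404) = (-29/4 + (-2 + 0))*(29 - 27404) = (-29/4 - 2)*(-27375) = -37/4*(-27375) = 1012875/4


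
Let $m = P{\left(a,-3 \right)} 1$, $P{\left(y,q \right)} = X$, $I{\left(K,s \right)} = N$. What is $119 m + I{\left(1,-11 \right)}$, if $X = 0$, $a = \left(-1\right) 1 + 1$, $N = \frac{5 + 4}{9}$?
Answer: $1$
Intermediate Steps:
$N = 1$ ($N = 9 \cdot \frac{1}{9} = 1$)
$I{\left(K,s \right)} = 1$
$a = 0$ ($a = -1 + 1 = 0$)
$P{\left(y,q \right)} = 0$
$m = 0$ ($m = 0 \cdot 1 = 0$)
$119 m + I{\left(1,-11 \right)} = 119 \cdot 0 + 1 = 0 + 1 = 1$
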